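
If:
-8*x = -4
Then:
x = 1/2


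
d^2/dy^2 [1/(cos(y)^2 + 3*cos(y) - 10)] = (-4*sin(y)^4 + 51*sin(y)^2 - 75*cos(y)/4 - 9*cos(3*y)/4 - 9)/((cos(y) - 2)^3*(cos(y) + 5)^3)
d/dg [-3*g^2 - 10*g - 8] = -6*g - 10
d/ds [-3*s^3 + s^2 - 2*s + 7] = -9*s^2 + 2*s - 2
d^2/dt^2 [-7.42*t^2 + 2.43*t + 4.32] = -14.8400000000000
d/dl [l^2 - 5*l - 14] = 2*l - 5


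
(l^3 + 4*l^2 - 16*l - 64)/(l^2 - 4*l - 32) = (l^2 - 16)/(l - 8)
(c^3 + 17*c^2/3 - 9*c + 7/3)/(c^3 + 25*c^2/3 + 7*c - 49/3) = (3*c - 1)/(3*c + 7)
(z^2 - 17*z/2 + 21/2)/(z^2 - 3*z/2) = (z - 7)/z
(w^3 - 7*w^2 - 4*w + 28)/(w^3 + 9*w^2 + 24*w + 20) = (w^2 - 9*w + 14)/(w^2 + 7*w + 10)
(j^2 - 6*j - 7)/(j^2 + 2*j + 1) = (j - 7)/(j + 1)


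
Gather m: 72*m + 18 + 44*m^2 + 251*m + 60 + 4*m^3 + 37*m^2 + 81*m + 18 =4*m^3 + 81*m^2 + 404*m + 96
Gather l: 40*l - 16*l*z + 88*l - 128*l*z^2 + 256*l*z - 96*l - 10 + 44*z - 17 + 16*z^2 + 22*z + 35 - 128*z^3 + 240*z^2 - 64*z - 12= l*(-128*z^2 + 240*z + 32) - 128*z^3 + 256*z^2 + 2*z - 4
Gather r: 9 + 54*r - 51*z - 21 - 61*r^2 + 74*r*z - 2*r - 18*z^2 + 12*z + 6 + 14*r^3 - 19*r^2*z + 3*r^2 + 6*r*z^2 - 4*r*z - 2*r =14*r^3 + r^2*(-19*z - 58) + r*(6*z^2 + 70*z + 50) - 18*z^2 - 39*z - 6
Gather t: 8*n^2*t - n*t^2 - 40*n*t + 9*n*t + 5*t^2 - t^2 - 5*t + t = t^2*(4 - n) + t*(8*n^2 - 31*n - 4)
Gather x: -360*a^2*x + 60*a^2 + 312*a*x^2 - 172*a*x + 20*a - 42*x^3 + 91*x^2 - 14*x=60*a^2 + 20*a - 42*x^3 + x^2*(312*a + 91) + x*(-360*a^2 - 172*a - 14)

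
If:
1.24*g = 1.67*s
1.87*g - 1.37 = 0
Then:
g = 0.73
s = 0.54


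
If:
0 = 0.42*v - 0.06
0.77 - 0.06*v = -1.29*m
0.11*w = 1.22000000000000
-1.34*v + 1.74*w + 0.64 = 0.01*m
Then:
No Solution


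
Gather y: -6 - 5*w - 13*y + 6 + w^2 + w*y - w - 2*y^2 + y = w^2 - 6*w - 2*y^2 + y*(w - 12)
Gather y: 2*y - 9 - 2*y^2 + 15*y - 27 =-2*y^2 + 17*y - 36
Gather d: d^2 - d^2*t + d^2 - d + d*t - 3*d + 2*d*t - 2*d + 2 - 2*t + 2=d^2*(2 - t) + d*(3*t - 6) - 2*t + 4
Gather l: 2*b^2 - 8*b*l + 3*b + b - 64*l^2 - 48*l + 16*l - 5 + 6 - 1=2*b^2 + 4*b - 64*l^2 + l*(-8*b - 32)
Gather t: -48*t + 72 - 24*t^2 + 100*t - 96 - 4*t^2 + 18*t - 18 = -28*t^2 + 70*t - 42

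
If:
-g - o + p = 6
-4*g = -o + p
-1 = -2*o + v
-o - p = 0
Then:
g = -6/5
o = -12/5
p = 12/5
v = -29/5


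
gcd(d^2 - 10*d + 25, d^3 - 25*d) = d - 5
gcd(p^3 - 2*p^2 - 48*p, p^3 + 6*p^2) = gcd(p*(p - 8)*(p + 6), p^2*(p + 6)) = p^2 + 6*p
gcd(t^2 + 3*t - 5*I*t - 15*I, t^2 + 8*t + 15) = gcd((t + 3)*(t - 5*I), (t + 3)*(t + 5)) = t + 3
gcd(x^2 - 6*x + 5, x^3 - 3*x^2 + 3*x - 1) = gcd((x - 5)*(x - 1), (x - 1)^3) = x - 1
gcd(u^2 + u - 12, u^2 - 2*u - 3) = u - 3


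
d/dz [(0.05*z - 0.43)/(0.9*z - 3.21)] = (0.20385*z - 0.727065)/(0.9*z - 3.21)^3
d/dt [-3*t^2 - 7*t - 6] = -6*t - 7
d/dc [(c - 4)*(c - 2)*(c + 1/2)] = 3*c^2 - 11*c + 5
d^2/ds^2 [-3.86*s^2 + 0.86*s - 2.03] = -7.72000000000000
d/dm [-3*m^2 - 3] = -6*m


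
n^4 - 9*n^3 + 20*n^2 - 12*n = n*(n - 6)*(n - 2)*(n - 1)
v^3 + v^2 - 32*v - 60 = (v - 6)*(v + 2)*(v + 5)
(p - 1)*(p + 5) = p^2 + 4*p - 5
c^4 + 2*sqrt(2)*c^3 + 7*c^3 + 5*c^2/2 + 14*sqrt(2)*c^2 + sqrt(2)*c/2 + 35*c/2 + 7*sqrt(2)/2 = (c + 7)*(c + sqrt(2)/2)^2*(c + sqrt(2))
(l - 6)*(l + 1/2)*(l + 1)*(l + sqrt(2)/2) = l^4 - 9*l^3/2 + sqrt(2)*l^3/2 - 17*l^2/2 - 9*sqrt(2)*l^2/4 - 17*sqrt(2)*l/4 - 3*l - 3*sqrt(2)/2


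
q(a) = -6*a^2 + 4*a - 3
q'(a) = 4 - 12*a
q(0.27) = -2.36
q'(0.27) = 0.76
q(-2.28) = -43.31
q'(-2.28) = 31.36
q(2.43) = -28.71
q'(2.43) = -25.16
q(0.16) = -2.51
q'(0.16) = 2.08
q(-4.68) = -153.13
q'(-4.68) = 60.16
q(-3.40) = -85.96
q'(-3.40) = 44.80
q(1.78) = -14.89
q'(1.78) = -17.36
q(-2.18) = -40.23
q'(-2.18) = 30.16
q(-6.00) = -243.00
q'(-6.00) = 76.00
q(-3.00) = -69.00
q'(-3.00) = 40.00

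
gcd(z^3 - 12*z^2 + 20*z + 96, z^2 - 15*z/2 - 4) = z - 8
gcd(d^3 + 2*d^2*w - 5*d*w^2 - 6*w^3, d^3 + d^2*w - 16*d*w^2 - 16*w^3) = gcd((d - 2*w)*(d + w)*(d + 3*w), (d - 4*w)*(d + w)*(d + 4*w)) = d + w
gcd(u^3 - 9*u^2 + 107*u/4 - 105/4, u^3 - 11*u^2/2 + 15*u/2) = u^2 - 11*u/2 + 15/2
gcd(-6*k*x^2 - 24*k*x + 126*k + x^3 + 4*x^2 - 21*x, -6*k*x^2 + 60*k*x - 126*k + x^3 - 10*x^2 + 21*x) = -6*k*x + 18*k + x^2 - 3*x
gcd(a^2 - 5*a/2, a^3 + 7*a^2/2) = a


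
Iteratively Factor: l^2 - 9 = (l - 3)*(l + 3)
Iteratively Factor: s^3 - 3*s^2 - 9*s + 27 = (s + 3)*(s^2 - 6*s + 9) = (s - 3)*(s + 3)*(s - 3)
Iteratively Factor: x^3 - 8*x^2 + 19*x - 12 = (x - 1)*(x^2 - 7*x + 12) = (x - 3)*(x - 1)*(x - 4)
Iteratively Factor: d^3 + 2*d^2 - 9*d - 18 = (d - 3)*(d^2 + 5*d + 6) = (d - 3)*(d + 3)*(d + 2)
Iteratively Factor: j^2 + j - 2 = (j + 2)*(j - 1)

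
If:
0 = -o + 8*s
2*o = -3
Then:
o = -3/2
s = -3/16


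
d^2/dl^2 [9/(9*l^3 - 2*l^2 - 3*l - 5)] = 18*((2 - 27*l)*(-9*l^3 + 2*l^2 + 3*l + 5) - (-27*l^2 + 4*l + 3)^2)/(-9*l^3 + 2*l^2 + 3*l + 5)^3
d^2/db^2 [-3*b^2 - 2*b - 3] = -6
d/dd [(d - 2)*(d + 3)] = 2*d + 1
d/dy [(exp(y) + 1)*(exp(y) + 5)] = 2*(exp(y) + 3)*exp(y)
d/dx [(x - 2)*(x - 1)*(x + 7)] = 3*x^2 + 8*x - 19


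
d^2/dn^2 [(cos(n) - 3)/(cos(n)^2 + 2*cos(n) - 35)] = (-9*(1 - cos(2*n))^2*cos(n)/4 + 7*(1 - cos(2*n))^2/2 - 983*cos(n) + 186*cos(2*n) - 99*cos(3*n)/2 + cos(5*n)/2 + 78)/((cos(n) - 5)^3*(cos(n) + 7)^3)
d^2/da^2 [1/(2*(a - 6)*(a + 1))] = ((a - 6)^2 + (a - 6)*(a + 1) + (a + 1)^2)/((a - 6)^3*(a + 1)^3)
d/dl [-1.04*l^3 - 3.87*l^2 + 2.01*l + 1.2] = -3.12*l^2 - 7.74*l + 2.01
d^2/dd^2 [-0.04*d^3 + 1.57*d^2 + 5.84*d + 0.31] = 3.14 - 0.24*d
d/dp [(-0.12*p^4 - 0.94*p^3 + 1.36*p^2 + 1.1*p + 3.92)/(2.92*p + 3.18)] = (-1.0512*p^4 - 7.016*p^3 - 4.9964*p^2 + 8.6496*p - 7.9484)/(8.5264*p^2 + 18.5712*p + 10.1124)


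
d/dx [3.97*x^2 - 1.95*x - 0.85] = 7.94*x - 1.95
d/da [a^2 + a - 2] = 2*a + 1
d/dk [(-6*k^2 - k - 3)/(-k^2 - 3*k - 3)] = (17*k^2 + 30*k - 6)/(k^4 + 6*k^3 + 15*k^2 + 18*k + 9)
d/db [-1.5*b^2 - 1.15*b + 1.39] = -3.0*b - 1.15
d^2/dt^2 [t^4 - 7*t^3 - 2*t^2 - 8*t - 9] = 12*t^2 - 42*t - 4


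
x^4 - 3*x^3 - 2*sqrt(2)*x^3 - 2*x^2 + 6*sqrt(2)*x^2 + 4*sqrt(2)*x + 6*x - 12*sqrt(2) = (x - 3)*(x - 2*sqrt(2))*(x - sqrt(2))*(x + sqrt(2))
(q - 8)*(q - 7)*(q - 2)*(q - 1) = q^4 - 18*q^3 + 103*q^2 - 198*q + 112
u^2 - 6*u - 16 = (u - 8)*(u + 2)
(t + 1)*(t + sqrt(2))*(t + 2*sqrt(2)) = t^3 + t^2 + 3*sqrt(2)*t^2 + 4*t + 3*sqrt(2)*t + 4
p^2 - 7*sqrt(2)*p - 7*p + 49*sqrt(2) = (p - 7)*(p - 7*sqrt(2))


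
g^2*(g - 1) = g^3 - g^2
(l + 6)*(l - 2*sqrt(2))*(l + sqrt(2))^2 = l^4 + 6*l^3 - 6*l^2 - 36*l - 4*sqrt(2)*l - 24*sqrt(2)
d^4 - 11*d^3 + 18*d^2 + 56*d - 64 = (d - 8)*(d - 4)*(d - 1)*(d + 2)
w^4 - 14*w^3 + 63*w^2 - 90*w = w*(w - 6)*(w - 5)*(w - 3)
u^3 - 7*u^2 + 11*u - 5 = (u - 5)*(u - 1)^2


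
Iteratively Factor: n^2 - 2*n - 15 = (n - 5)*(n + 3)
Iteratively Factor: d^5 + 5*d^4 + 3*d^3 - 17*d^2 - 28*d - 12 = (d + 3)*(d^4 + 2*d^3 - 3*d^2 - 8*d - 4) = (d - 2)*(d + 3)*(d^3 + 4*d^2 + 5*d + 2) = (d - 2)*(d + 2)*(d + 3)*(d^2 + 2*d + 1) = (d - 2)*(d + 1)*(d + 2)*(d + 3)*(d + 1)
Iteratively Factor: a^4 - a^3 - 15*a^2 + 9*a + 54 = (a + 3)*(a^3 - 4*a^2 - 3*a + 18) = (a + 2)*(a + 3)*(a^2 - 6*a + 9) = (a - 3)*(a + 2)*(a + 3)*(a - 3)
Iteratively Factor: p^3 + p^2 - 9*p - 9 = (p + 3)*(p^2 - 2*p - 3) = (p + 1)*(p + 3)*(p - 3)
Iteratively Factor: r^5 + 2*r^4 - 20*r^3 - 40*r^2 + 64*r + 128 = (r + 4)*(r^4 - 2*r^3 - 12*r^2 + 8*r + 32) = (r + 2)*(r + 4)*(r^3 - 4*r^2 - 4*r + 16) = (r - 4)*(r + 2)*(r + 4)*(r^2 - 4) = (r - 4)*(r + 2)^2*(r + 4)*(r - 2)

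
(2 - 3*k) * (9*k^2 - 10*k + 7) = -27*k^3 + 48*k^2 - 41*k + 14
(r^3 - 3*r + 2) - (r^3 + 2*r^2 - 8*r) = -2*r^2 + 5*r + 2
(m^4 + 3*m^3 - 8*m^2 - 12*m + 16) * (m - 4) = m^5 - m^4 - 20*m^3 + 20*m^2 + 64*m - 64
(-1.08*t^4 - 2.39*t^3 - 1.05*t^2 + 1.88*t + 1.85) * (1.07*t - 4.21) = -1.1556*t^5 + 1.9895*t^4 + 8.9384*t^3 + 6.4321*t^2 - 5.9353*t - 7.7885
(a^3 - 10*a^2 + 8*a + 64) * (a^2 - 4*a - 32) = a^5 - 14*a^4 + 16*a^3 + 352*a^2 - 512*a - 2048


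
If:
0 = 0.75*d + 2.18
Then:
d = -2.91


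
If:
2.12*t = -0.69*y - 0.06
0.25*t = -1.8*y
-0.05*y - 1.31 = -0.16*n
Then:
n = 8.19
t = -0.03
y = 0.00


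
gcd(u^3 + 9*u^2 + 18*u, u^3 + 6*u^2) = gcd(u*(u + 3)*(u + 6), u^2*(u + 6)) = u^2 + 6*u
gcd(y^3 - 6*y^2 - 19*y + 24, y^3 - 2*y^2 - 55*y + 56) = y^2 - 9*y + 8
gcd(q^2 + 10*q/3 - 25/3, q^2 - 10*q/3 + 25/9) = q - 5/3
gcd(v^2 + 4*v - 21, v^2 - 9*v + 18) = v - 3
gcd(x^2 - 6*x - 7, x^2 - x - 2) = x + 1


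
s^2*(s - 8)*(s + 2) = s^4 - 6*s^3 - 16*s^2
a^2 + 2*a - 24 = (a - 4)*(a + 6)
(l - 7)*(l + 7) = l^2 - 49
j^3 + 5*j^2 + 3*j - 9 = (j - 1)*(j + 3)^2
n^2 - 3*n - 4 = (n - 4)*(n + 1)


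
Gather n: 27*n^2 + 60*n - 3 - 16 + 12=27*n^2 + 60*n - 7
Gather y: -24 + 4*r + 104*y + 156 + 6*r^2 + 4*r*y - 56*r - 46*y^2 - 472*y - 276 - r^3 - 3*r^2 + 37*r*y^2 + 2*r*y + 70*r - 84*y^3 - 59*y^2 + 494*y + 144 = -r^3 + 3*r^2 + 18*r - 84*y^3 + y^2*(37*r - 105) + y*(6*r + 126)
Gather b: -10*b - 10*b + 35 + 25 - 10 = 50 - 20*b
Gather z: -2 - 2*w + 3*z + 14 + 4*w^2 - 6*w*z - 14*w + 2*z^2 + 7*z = 4*w^2 - 16*w + 2*z^2 + z*(10 - 6*w) + 12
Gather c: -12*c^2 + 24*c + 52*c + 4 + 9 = -12*c^2 + 76*c + 13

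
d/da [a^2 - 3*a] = 2*a - 3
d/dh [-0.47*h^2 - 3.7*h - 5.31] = -0.94*h - 3.7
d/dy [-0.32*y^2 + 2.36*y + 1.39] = 2.36 - 0.64*y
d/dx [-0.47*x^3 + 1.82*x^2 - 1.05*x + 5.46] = -1.41*x^2 + 3.64*x - 1.05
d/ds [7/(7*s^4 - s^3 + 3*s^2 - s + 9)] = 7*(-28*s^3 + 3*s^2 - 6*s + 1)/(7*s^4 - s^3 + 3*s^2 - s + 9)^2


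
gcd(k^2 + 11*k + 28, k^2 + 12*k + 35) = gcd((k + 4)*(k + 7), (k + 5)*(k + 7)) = k + 7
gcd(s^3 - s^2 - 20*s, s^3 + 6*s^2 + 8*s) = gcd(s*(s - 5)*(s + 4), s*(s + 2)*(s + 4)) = s^2 + 4*s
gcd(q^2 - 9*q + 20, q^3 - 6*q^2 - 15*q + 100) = q - 5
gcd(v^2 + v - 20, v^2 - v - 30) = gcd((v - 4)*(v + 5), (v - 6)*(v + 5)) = v + 5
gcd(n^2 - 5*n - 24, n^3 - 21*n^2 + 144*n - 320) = n - 8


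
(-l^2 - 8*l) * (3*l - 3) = -3*l^3 - 21*l^2 + 24*l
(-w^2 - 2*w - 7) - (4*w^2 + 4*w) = -5*w^2 - 6*w - 7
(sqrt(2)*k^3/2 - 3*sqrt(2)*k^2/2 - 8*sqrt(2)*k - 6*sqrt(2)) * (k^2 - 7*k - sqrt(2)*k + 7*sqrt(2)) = sqrt(2)*k^5/2 - 5*sqrt(2)*k^4 - k^4 + 5*sqrt(2)*k^3/2 + 10*k^3 - 5*k^2 + 50*sqrt(2)*k^2 - 100*k + 42*sqrt(2)*k - 84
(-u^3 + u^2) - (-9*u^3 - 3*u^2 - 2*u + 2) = 8*u^3 + 4*u^2 + 2*u - 2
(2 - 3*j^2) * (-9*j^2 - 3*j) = 27*j^4 + 9*j^3 - 18*j^2 - 6*j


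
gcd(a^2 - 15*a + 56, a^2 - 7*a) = a - 7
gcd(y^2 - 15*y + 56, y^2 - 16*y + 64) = y - 8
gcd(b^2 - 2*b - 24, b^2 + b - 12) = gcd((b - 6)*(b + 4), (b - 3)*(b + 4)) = b + 4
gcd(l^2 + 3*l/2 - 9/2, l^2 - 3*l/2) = l - 3/2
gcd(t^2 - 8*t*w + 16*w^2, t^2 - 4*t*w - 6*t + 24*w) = t - 4*w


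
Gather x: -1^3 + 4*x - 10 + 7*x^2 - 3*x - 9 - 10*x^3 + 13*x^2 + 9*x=-10*x^3 + 20*x^2 + 10*x - 20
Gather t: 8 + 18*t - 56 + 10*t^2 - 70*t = 10*t^2 - 52*t - 48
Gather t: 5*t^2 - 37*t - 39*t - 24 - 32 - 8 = 5*t^2 - 76*t - 64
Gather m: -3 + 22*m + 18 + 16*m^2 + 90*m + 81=16*m^2 + 112*m + 96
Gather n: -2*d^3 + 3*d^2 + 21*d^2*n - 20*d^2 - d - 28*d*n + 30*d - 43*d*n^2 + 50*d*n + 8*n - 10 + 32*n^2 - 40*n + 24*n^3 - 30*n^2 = -2*d^3 - 17*d^2 + 29*d + 24*n^3 + n^2*(2 - 43*d) + n*(21*d^2 + 22*d - 32) - 10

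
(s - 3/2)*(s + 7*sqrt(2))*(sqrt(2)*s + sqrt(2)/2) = sqrt(2)*s^3 - sqrt(2)*s^2 + 14*s^2 - 14*s - 3*sqrt(2)*s/4 - 21/2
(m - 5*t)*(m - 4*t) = m^2 - 9*m*t + 20*t^2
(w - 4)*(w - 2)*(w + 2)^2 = w^4 - 2*w^3 - 12*w^2 + 8*w + 32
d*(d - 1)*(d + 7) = d^3 + 6*d^2 - 7*d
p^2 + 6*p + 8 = (p + 2)*(p + 4)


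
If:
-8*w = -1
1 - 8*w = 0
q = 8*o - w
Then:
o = q/8 + 1/64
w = 1/8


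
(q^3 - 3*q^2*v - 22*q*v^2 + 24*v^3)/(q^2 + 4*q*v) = q - 7*v + 6*v^2/q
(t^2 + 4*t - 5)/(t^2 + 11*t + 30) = (t - 1)/(t + 6)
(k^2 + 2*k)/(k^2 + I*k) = (k + 2)/(k + I)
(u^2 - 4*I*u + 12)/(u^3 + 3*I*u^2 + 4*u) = (u^2 - 4*I*u + 12)/(u*(u^2 + 3*I*u + 4))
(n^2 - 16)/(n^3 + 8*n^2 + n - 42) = (n^2 - 16)/(n^3 + 8*n^2 + n - 42)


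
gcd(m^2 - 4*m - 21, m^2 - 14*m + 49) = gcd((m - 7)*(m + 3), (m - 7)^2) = m - 7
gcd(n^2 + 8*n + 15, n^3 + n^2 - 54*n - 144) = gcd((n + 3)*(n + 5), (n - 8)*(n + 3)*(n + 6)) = n + 3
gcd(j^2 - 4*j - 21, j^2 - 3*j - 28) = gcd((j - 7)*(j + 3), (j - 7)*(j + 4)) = j - 7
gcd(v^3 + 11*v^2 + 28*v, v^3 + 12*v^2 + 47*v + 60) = v + 4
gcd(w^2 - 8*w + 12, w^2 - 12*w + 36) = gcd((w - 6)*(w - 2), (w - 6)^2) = w - 6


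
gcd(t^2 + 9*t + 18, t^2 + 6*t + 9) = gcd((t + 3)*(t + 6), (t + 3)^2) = t + 3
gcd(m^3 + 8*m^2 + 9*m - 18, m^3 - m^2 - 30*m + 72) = m + 6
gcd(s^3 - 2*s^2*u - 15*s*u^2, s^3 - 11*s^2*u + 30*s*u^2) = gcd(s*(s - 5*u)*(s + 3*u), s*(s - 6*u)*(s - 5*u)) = s^2 - 5*s*u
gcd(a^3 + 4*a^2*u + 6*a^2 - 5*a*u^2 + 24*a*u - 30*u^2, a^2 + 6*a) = a + 6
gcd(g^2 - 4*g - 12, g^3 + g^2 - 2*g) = g + 2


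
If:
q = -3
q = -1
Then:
No Solution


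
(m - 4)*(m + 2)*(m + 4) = m^3 + 2*m^2 - 16*m - 32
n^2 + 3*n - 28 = (n - 4)*(n + 7)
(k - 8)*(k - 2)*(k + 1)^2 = k^4 - 8*k^3 - 3*k^2 + 22*k + 16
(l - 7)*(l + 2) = l^2 - 5*l - 14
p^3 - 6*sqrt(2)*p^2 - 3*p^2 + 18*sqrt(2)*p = p*(p - 3)*(p - 6*sqrt(2))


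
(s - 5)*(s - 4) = s^2 - 9*s + 20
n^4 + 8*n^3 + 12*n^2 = n^2*(n + 2)*(n + 6)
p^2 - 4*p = p*(p - 4)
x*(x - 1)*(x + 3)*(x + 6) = x^4 + 8*x^3 + 9*x^2 - 18*x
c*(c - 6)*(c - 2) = c^3 - 8*c^2 + 12*c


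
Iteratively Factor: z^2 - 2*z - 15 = (z - 5)*(z + 3)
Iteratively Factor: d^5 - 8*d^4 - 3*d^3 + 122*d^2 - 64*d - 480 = (d + 3)*(d^4 - 11*d^3 + 30*d^2 + 32*d - 160) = (d + 2)*(d + 3)*(d^3 - 13*d^2 + 56*d - 80) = (d - 5)*(d + 2)*(d + 3)*(d^2 - 8*d + 16) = (d - 5)*(d - 4)*(d + 2)*(d + 3)*(d - 4)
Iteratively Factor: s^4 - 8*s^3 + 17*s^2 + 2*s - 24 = (s - 3)*(s^3 - 5*s^2 + 2*s + 8) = (s - 3)*(s - 2)*(s^2 - 3*s - 4) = (s - 4)*(s - 3)*(s - 2)*(s + 1)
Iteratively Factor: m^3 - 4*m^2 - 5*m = (m - 5)*(m^2 + m) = (m - 5)*(m + 1)*(m)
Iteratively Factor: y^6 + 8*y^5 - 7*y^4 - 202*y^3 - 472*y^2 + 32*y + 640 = (y + 2)*(y^5 + 6*y^4 - 19*y^3 - 164*y^2 - 144*y + 320) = (y - 5)*(y + 2)*(y^4 + 11*y^3 + 36*y^2 + 16*y - 64) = (y - 5)*(y + 2)*(y + 4)*(y^3 + 7*y^2 + 8*y - 16) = (y - 5)*(y + 2)*(y + 4)^2*(y^2 + 3*y - 4) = (y - 5)*(y + 2)*(y + 4)^3*(y - 1)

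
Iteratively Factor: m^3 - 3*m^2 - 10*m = (m)*(m^2 - 3*m - 10) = m*(m - 5)*(m + 2)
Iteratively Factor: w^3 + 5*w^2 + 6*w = (w + 3)*(w^2 + 2*w) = w*(w + 3)*(w + 2)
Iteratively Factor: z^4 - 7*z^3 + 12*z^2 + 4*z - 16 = (z - 2)*(z^3 - 5*z^2 + 2*z + 8) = (z - 4)*(z - 2)*(z^2 - z - 2) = (z - 4)*(z - 2)*(z + 1)*(z - 2)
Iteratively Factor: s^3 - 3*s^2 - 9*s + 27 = (s - 3)*(s^2 - 9) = (s - 3)*(s + 3)*(s - 3)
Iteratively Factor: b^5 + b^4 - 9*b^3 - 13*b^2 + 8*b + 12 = (b + 2)*(b^4 - b^3 - 7*b^2 + b + 6) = (b - 3)*(b + 2)*(b^3 + 2*b^2 - b - 2) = (b - 3)*(b + 2)^2*(b^2 - 1) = (b - 3)*(b + 1)*(b + 2)^2*(b - 1)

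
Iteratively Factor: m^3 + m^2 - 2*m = (m)*(m^2 + m - 2) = m*(m + 2)*(m - 1)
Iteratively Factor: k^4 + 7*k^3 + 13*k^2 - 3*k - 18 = (k + 2)*(k^3 + 5*k^2 + 3*k - 9) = (k + 2)*(k + 3)*(k^2 + 2*k - 3) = (k - 1)*(k + 2)*(k + 3)*(k + 3)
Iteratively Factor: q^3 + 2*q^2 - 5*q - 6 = (q + 1)*(q^2 + q - 6) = (q + 1)*(q + 3)*(q - 2)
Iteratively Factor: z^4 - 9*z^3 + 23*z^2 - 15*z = (z - 3)*(z^3 - 6*z^2 + 5*z) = z*(z - 3)*(z^2 - 6*z + 5) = z*(z - 5)*(z - 3)*(z - 1)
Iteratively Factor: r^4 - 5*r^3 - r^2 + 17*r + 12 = (r - 4)*(r^3 - r^2 - 5*r - 3) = (r - 4)*(r - 3)*(r^2 + 2*r + 1) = (r - 4)*(r - 3)*(r + 1)*(r + 1)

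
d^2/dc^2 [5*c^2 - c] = 10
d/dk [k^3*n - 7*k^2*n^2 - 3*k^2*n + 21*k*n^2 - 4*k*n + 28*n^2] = n*(3*k^2 - 14*k*n - 6*k + 21*n - 4)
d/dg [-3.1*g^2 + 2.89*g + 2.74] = 2.89 - 6.2*g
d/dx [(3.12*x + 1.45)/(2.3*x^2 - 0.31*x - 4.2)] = (7.176*x^2 - 0.9672*x - (3.12*x + 1.45)*(4.6*x - 0.31) - 13.104)/(-2.3*x^2 + 0.31*x + 4.2)^2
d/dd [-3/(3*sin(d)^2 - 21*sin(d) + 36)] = (2*sin(d) - 7)*cos(d)/(sin(d)^2 - 7*sin(d) + 12)^2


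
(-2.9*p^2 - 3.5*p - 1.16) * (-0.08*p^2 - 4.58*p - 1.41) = 0.232*p^4 + 13.562*p^3 + 20.2118*p^2 + 10.2478*p + 1.6356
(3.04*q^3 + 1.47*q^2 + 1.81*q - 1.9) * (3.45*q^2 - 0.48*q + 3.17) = 10.488*q^5 + 3.6123*q^4 + 15.1757*q^3 - 2.7639*q^2 + 6.6497*q - 6.023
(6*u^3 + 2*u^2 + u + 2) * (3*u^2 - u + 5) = 18*u^5 + 31*u^3 + 15*u^2 + 3*u + 10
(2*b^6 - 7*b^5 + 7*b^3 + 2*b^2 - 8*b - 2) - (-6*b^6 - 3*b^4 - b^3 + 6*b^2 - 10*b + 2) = 8*b^6 - 7*b^5 + 3*b^4 + 8*b^3 - 4*b^2 + 2*b - 4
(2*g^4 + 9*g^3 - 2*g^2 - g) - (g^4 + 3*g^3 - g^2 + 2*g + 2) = g^4 + 6*g^3 - g^2 - 3*g - 2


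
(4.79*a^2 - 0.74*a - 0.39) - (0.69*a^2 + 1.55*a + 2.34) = 4.1*a^2 - 2.29*a - 2.73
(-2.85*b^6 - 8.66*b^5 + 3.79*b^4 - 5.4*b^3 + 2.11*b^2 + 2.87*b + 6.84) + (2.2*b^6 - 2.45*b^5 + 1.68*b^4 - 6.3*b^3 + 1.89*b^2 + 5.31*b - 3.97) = -0.65*b^6 - 11.11*b^5 + 5.47*b^4 - 11.7*b^3 + 4.0*b^2 + 8.18*b + 2.87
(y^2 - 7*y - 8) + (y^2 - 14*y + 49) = 2*y^2 - 21*y + 41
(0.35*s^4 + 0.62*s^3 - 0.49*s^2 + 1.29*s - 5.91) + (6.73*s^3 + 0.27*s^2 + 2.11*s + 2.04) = 0.35*s^4 + 7.35*s^3 - 0.22*s^2 + 3.4*s - 3.87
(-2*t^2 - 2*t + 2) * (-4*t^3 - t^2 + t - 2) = 8*t^5 + 10*t^4 - 8*t^3 + 6*t - 4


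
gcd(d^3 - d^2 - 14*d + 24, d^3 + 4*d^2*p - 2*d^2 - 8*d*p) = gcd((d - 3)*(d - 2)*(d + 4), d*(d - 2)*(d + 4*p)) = d - 2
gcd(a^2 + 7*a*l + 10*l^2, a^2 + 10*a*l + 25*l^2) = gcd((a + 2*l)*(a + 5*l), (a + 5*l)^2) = a + 5*l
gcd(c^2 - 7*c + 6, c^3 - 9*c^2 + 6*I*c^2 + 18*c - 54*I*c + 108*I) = c - 6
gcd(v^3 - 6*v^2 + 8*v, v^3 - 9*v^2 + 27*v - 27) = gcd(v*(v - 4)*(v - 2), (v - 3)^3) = 1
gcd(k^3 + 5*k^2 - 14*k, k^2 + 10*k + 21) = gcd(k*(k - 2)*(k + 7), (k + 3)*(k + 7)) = k + 7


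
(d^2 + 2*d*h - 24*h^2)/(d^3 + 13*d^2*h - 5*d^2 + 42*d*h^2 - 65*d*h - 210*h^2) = (d - 4*h)/(d^2 + 7*d*h - 5*d - 35*h)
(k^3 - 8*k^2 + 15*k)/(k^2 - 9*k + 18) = k*(k - 5)/(k - 6)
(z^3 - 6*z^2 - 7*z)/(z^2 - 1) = z*(z - 7)/(z - 1)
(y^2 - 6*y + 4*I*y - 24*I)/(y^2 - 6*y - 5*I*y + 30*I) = (y + 4*I)/(y - 5*I)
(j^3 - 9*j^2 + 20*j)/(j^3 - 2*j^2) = (j^2 - 9*j + 20)/(j*(j - 2))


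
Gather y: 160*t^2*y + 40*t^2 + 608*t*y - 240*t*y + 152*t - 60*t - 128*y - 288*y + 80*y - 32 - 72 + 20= 40*t^2 + 92*t + y*(160*t^2 + 368*t - 336) - 84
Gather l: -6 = -6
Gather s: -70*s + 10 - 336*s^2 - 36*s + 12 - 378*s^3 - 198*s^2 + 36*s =-378*s^3 - 534*s^2 - 70*s + 22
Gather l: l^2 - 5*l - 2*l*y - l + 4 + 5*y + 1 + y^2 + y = l^2 + l*(-2*y - 6) + y^2 + 6*y + 5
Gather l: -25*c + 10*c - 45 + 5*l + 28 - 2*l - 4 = -15*c + 3*l - 21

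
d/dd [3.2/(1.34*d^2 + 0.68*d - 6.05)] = (-8.576*d - 2.176)/(1.34*d^2 + 0.68*d - 6.05)^2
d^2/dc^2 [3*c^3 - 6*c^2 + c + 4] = 18*c - 12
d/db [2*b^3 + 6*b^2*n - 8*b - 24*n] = 6*b^2 + 12*b*n - 8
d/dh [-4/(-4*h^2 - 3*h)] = 4*(-8*h - 3)/(h^2*(4*h + 3)^2)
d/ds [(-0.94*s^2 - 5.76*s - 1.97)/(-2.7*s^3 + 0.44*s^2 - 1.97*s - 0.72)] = (-2.538*s^4 - 31.104*s^3 - 11.5708*s^2 + 3.0872*s + 0.2663)/(7.29*s^6 - 2.376*s^5 + 10.8316*s^4 + 2.1544*s^3 + 3.2473*s^2 + 2.8368*s + 0.5184)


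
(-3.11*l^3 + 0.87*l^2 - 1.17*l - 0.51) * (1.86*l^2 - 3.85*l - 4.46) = -5.7846*l^5 + 13.5917*l^4 + 8.3449*l^3 - 0.3243*l^2 + 7.1817*l + 2.2746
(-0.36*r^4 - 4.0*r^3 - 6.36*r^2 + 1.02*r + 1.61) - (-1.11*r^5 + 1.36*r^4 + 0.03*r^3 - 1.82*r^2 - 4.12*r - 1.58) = 1.11*r^5 - 1.72*r^4 - 4.03*r^3 - 4.54*r^2 + 5.14*r + 3.19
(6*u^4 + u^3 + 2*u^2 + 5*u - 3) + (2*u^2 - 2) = 6*u^4 + u^3 + 4*u^2 + 5*u - 5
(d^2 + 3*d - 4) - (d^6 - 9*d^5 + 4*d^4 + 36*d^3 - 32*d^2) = -d^6 + 9*d^5 - 4*d^4 - 36*d^3 + 33*d^2 + 3*d - 4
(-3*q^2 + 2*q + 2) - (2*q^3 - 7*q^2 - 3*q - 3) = -2*q^3 + 4*q^2 + 5*q + 5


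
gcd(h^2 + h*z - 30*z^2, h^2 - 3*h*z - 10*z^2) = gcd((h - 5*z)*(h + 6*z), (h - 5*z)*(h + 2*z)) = -h + 5*z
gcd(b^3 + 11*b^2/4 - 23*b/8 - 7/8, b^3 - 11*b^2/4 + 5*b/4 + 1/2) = b^2 - 3*b/4 - 1/4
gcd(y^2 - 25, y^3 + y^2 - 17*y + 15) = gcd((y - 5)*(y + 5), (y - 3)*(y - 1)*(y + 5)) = y + 5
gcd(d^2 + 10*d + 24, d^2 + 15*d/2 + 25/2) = 1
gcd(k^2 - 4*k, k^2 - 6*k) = k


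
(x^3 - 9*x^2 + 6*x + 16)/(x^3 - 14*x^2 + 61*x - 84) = (x^3 - 9*x^2 + 6*x + 16)/(x^3 - 14*x^2 + 61*x - 84)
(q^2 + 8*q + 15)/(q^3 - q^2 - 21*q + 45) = (q + 3)/(q^2 - 6*q + 9)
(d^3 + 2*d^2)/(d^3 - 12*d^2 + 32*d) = d*(d + 2)/(d^2 - 12*d + 32)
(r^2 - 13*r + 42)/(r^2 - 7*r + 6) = (r - 7)/(r - 1)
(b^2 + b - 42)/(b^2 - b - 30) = (b + 7)/(b + 5)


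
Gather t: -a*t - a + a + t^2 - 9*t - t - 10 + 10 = t^2 + t*(-a - 10)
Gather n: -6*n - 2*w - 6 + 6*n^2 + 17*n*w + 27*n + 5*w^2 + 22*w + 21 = 6*n^2 + n*(17*w + 21) + 5*w^2 + 20*w + 15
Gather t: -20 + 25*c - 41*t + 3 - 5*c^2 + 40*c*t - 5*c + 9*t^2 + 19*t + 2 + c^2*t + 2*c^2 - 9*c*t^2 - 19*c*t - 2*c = -3*c^2 + 18*c + t^2*(9 - 9*c) + t*(c^2 + 21*c - 22) - 15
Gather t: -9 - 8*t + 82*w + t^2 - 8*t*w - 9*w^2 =t^2 + t*(-8*w - 8) - 9*w^2 + 82*w - 9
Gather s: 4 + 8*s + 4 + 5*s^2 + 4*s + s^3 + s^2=s^3 + 6*s^2 + 12*s + 8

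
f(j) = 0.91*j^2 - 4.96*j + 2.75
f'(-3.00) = -10.42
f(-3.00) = 25.82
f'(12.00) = 16.88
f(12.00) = 74.27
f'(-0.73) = -6.29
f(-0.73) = 6.86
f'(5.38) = 4.83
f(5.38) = 2.40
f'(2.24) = -0.88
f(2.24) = -3.79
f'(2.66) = -0.12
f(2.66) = -4.00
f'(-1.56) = -7.80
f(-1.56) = 12.70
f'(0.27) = -4.47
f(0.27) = 1.48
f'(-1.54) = -7.76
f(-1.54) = 12.55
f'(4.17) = 2.63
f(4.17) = -2.11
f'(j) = 1.82*j - 4.96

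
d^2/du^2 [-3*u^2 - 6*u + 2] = -6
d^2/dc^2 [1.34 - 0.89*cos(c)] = 0.89*cos(c)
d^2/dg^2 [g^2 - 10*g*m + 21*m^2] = 2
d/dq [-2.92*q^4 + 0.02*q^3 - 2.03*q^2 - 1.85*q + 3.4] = -11.68*q^3 + 0.06*q^2 - 4.06*q - 1.85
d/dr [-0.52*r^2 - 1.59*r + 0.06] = -1.04*r - 1.59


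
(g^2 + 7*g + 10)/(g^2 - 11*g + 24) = (g^2 + 7*g + 10)/(g^2 - 11*g + 24)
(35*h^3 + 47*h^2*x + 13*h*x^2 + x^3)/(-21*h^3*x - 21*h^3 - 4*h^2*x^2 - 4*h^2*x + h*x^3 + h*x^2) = (35*h^3 + 47*h^2*x + 13*h*x^2 + x^3)/(h*(-21*h^2*x - 21*h^2 - 4*h*x^2 - 4*h*x + x^3 + x^2))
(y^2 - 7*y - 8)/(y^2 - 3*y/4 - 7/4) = 4*(y - 8)/(4*y - 7)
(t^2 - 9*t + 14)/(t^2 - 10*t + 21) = (t - 2)/(t - 3)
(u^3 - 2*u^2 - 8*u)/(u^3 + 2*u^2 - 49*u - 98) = u*(u - 4)/(u^2 - 49)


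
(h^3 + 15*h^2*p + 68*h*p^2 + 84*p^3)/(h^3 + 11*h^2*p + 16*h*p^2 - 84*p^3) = (-h - 2*p)/(-h + 2*p)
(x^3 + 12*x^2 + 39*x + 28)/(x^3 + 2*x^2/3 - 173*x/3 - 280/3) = 3*(x^2 + 5*x + 4)/(3*x^2 - 19*x - 40)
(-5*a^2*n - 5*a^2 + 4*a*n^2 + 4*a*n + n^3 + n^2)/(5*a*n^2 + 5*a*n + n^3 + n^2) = (-a + n)/n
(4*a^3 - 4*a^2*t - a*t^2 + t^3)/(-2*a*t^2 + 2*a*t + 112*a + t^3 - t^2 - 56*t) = (-2*a^2 + a*t + t^2)/(t^2 - t - 56)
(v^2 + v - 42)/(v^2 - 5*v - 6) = (v + 7)/(v + 1)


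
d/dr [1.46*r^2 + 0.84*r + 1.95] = 2.92*r + 0.84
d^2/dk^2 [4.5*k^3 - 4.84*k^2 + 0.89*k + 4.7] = 27.0*k - 9.68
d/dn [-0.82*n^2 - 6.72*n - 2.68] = -1.64*n - 6.72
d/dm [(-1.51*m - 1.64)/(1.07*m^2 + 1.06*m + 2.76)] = (1.6157*m^2 + 3.5096*m - 2.4292)/(1.1449*m^4 + 2.2684*m^3 + 7.03*m^2 + 5.8512*m + 7.6176)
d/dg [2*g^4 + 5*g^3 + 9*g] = 8*g^3 + 15*g^2 + 9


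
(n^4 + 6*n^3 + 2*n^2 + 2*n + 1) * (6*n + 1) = 6*n^5 + 37*n^4 + 18*n^3 + 14*n^2 + 8*n + 1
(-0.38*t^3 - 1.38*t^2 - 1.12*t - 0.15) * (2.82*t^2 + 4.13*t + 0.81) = -1.0716*t^5 - 5.461*t^4 - 9.1656*t^3 - 6.1664*t^2 - 1.5267*t - 0.1215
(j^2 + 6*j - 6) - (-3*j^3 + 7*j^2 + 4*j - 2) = 3*j^3 - 6*j^2 + 2*j - 4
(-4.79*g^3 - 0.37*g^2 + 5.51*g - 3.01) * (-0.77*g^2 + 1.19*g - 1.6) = 3.6883*g^5 - 5.4152*g^4 + 2.981*g^3 + 9.4666*g^2 - 12.3979*g + 4.816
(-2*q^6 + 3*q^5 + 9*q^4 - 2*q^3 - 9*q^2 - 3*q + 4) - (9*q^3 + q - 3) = -2*q^6 + 3*q^5 + 9*q^4 - 11*q^3 - 9*q^2 - 4*q + 7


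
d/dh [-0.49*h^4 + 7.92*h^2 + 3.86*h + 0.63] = -1.96*h^3 + 15.84*h + 3.86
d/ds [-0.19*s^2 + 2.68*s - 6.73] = 2.68 - 0.38*s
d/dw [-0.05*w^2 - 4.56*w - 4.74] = -0.1*w - 4.56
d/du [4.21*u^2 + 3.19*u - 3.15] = 8.42*u + 3.19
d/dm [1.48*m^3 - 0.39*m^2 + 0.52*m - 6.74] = 4.44*m^2 - 0.78*m + 0.52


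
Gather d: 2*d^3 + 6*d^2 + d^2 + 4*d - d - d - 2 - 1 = 2*d^3 + 7*d^2 + 2*d - 3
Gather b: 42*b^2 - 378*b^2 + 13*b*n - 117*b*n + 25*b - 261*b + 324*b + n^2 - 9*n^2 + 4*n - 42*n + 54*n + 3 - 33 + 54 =-336*b^2 + b*(88 - 104*n) - 8*n^2 + 16*n + 24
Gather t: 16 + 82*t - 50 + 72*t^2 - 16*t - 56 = 72*t^2 + 66*t - 90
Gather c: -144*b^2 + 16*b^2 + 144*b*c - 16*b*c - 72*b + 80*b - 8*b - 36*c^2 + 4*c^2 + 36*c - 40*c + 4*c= -128*b^2 + 128*b*c - 32*c^2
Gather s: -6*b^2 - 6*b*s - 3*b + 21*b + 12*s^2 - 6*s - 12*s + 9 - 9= -6*b^2 + 18*b + 12*s^2 + s*(-6*b - 18)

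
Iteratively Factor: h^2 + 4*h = (h + 4)*(h)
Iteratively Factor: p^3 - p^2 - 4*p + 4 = (p + 2)*(p^2 - 3*p + 2) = (p - 2)*(p + 2)*(p - 1)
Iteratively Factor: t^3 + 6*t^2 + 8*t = (t)*(t^2 + 6*t + 8) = t*(t + 2)*(t + 4)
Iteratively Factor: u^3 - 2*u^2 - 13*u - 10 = (u + 2)*(u^2 - 4*u - 5) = (u + 1)*(u + 2)*(u - 5)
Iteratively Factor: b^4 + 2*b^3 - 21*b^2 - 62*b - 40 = (b - 5)*(b^3 + 7*b^2 + 14*b + 8) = (b - 5)*(b + 2)*(b^2 + 5*b + 4) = (b - 5)*(b + 2)*(b + 4)*(b + 1)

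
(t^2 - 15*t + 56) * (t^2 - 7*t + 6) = t^4 - 22*t^3 + 167*t^2 - 482*t + 336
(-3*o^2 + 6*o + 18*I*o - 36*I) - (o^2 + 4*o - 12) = -4*o^2 + 2*o + 18*I*o + 12 - 36*I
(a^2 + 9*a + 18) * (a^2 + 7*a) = a^4 + 16*a^3 + 81*a^2 + 126*a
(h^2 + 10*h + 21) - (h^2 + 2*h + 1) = 8*h + 20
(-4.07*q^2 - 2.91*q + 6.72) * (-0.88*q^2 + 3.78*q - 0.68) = 3.5816*q^4 - 12.8238*q^3 - 14.1458*q^2 + 27.3804*q - 4.5696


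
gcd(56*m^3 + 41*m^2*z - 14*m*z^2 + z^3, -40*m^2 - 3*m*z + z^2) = -8*m + z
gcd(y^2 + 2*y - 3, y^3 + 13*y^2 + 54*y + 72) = y + 3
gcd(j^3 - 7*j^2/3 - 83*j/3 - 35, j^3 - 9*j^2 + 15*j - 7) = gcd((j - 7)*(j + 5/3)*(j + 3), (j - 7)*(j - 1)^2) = j - 7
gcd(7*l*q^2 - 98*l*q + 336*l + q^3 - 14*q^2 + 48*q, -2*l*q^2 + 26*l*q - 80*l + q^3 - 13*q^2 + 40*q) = q - 8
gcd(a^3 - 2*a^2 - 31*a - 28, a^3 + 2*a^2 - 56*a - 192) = a + 4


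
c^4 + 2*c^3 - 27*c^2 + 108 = (c - 3)^2*(c + 2)*(c + 6)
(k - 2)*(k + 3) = k^2 + k - 6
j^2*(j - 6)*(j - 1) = j^4 - 7*j^3 + 6*j^2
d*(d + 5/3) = d^2 + 5*d/3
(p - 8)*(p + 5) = p^2 - 3*p - 40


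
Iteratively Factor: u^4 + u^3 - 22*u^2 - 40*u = (u)*(u^3 + u^2 - 22*u - 40) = u*(u + 2)*(u^2 - u - 20) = u*(u - 5)*(u + 2)*(u + 4)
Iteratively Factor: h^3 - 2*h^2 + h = (h - 1)*(h^2 - h) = h*(h - 1)*(h - 1)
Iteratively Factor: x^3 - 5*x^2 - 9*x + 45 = (x - 3)*(x^2 - 2*x - 15) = (x - 5)*(x - 3)*(x + 3)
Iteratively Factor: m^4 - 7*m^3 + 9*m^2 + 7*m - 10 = (m - 2)*(m^3 - 5*m^2 - m + 5) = (m - 2)*(m + 1)*(m^2 - 6*m + 5) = (m - 2)*(m - 1)*(m + 1)*(m - 5)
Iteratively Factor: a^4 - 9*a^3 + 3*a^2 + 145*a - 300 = (a - 5)*(a^3 - 4*a^2 - 17*a + 60) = (a - 5)*(a + 4)*(a^2 - 8*a + 15) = (a - 5)*(a - 3)*(a + 4)*(a - 5)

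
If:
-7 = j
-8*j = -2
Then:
No Solution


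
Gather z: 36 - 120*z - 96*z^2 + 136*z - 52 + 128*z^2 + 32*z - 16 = 32*z^2 + 48*z - 32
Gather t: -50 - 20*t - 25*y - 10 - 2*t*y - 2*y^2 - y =t*(-2*y - 20) - 2*y^2 - 26*y - 60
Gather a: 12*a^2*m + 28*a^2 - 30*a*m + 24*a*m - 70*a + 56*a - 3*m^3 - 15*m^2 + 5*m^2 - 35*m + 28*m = a^2*(12*m + 28) + a*(-6*m - 14) - 3*m^3 - 10*m^2 - 7*m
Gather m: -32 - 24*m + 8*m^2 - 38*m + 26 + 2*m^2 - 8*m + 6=10*m^2 - 70*m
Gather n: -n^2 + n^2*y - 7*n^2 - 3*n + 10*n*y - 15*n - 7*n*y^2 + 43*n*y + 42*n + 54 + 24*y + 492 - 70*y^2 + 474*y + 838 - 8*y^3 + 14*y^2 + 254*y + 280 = n^2*(y - 8) + n*(-7*y^2 + 53*y + 24) - 8*y^3 - 56*y^2 + 752*y + 1664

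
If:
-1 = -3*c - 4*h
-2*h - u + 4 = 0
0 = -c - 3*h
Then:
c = 3/5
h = -1/5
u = 22/5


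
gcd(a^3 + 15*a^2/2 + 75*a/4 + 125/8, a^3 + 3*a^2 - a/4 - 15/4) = a + 5/2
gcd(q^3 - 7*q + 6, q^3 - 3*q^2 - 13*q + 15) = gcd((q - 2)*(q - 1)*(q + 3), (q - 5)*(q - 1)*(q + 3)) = q^2 + 2*q - 3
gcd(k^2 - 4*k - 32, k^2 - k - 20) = k + 4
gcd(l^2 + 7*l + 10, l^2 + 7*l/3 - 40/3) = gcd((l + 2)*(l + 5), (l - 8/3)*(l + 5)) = l + 5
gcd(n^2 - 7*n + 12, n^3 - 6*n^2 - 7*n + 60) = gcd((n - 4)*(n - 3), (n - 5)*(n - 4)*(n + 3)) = n - 4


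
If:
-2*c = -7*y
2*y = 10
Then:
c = 35/2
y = 5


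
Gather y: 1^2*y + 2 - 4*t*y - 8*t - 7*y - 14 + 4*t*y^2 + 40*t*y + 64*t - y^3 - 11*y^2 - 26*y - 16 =56*t - y^3 + y^2*(4*t - 11) + y*(36*t - 32) - 28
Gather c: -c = -c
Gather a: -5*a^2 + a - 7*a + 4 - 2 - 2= -5*a^2 - 6*a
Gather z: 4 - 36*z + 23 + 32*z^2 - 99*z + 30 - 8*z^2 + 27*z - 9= 24*z^2 - 108*z + 48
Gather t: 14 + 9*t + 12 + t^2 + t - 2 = t^2 + 10*t + 24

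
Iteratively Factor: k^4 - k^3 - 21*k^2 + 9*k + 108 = (k + 3)*(k^3 - 4*k^2 - 9*k + 36) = (k - 4)*(k + 3)*(k^2 - 9) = (k - 4)*(k - 3)*(k + 3)*(k + 3)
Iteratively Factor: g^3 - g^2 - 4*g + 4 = (g + 2)*(g^2 - 3*g + 2) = (g - 2)*(g + 2)*(g - 1)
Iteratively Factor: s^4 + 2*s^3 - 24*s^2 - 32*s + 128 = (s - 4)*(s^3 + 6*s^2 - 32) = (s - 4)*(s + 4)*(s^2 + 2*s - 8) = (s - 4)*(s + 4)^2*(s - 2)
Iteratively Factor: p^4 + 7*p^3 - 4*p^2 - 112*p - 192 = (p + 3)*(p^3 + 4*p^2 - 16*p - 64) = (p + 3)*(p + 4)*(p^2 - 16) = (p + 3)*(p + 4)^2*(p - 4)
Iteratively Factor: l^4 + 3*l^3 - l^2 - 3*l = (l + 3)*(l^3 - l) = (l + 1)*(l + 3)*(l^2 - l) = l*(l + 1)*(l + 3)*(l - 1)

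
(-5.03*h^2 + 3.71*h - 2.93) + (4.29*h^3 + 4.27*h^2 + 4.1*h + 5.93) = 4.29*h^3 - 0.760000000000001*h^2 + 7.81*h + 3.0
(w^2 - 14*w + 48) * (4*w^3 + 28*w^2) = 4*w^5 - 28*w^4 - 200*w^3 + 1344*w^2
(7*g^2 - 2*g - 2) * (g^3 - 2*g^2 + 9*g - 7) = 7*g^5 - 16*g^4 + 65*g^3 - 63*g^2 - 4*g + 14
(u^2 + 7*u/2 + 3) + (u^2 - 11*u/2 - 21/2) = 2*u^2 - 2*u - 15/2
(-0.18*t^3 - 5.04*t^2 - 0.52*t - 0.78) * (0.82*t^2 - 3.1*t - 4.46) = -0.1476*t^5 - 3.5748*t^4 + 16.0004*t^3 + 23.4508*t^2 + 4.7372*t + 3.4788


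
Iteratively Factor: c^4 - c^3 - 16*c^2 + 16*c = (c)*(c^3 - c^2 - 16*c + 16) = c*(c - 4)*(c^2 + 3*c - 4) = c*(c - 4)*(c - 1)*(c + 4)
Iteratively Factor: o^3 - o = (o - 1)*(o^2 + o) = o*(o - 1)*(o + 1)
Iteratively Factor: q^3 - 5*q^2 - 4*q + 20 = (q - 5)*(q^2 - 4) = (q - 5)*(q - 2)*(q + 2)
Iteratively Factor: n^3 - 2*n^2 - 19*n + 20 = (n + 4)*(n^2 - 6*n + 5) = (n - 1)*(n + 4)*(n - 5)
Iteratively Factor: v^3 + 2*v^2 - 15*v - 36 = (v - 4)*(v^2 + 6*v + 9) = (v - 4)*(v + 3)*(v + 3)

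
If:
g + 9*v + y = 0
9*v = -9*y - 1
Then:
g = 8*y + 1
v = -y - 1/9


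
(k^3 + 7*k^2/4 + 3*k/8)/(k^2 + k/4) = k + 3/2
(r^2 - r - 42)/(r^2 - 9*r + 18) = (r^2 - r - 42)/(r^2 - 9*r + 18)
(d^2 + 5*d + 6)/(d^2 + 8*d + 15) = (d + 2)/(d + 5)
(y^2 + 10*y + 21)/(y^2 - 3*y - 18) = (y + 7)/(y - 6)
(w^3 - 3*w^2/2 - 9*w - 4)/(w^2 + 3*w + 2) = (w^2 - 7*w/2 - 2)/(w + 1)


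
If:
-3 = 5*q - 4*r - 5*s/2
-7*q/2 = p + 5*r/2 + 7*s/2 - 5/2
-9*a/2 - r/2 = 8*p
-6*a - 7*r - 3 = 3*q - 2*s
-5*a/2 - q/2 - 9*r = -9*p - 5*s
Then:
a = -93019/29564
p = 48973/29564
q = 6375/29564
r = 53603/29564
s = -18769/14782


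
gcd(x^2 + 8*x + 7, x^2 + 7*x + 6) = x + 1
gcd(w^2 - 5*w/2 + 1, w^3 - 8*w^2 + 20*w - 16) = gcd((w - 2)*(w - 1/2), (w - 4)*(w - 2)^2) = w - 2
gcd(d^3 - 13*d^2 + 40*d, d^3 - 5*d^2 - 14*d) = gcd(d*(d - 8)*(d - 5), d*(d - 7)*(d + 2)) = d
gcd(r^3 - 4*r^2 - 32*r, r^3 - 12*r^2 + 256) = r^2 - 4*r - 32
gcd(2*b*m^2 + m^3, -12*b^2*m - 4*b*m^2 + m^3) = 2*b*m + m^2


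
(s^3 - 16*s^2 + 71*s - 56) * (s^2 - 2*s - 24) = s^5 - 18*s^4 + 79*s^3 + 186*s^2 - 1592*s + 1344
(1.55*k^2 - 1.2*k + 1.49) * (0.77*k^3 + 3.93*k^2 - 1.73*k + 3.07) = 1.1935*k^5 + 5.1675*k^4 - 6.2502*k^3 + 12.6902*k^2 - 6.2617*k + 4.5743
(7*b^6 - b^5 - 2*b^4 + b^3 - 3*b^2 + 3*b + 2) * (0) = 0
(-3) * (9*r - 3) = 9 - 27*r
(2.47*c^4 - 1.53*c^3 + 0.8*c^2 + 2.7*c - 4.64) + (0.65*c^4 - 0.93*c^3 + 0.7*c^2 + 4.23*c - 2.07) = 3.12*c^4 - 2.46*c^3 + 1.5*c^2 + 6.93*c - 6.71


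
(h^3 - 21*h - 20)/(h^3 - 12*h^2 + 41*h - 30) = (h^2 + 5*h + 4)/(h^2 - 7*h + 6)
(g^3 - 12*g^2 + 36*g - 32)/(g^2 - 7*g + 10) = (g^2 - 10*g + 16)/(g - 5)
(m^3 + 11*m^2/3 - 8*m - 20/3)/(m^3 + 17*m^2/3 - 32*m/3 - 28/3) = (m + 5)/(m + 7)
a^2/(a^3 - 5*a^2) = 1/(a - 5)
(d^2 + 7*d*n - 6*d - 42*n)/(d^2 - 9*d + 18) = (d + 7*n)/(d - 3)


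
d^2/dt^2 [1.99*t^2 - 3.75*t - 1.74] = 3.98000000000000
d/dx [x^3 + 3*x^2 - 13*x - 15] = 3*x^2 + 6*x - 13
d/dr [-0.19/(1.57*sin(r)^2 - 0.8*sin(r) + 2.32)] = (0.5966*sin(r) - 0.152)*cos(r)/(1.57*sin(r)^2 - 0.8*sin(r) + 2.32)^2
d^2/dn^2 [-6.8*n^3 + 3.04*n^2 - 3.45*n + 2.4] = 6.08 - 40.8*n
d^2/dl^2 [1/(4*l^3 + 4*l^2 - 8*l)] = (-l*(3*l + 1)*(l^2 + l - 2) + (3*l^2 + 2*l - 2)^2)/(2*l^3*(l^2 + l - 2)^3)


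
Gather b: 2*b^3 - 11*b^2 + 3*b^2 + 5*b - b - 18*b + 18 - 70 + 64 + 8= 2*b^3 - 8*b^2 - 14*b + 20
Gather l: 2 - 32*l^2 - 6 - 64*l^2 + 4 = -96*l^2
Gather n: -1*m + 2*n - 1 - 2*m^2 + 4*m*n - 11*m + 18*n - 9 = -2*m^2 - 12*m + n*(4*m + 20) - 10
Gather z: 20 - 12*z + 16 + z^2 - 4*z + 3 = z^2 - 16*z + 39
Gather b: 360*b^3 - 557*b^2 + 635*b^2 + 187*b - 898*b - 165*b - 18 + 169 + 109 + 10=360*b^3 + 78*b^2 - 876*b + 270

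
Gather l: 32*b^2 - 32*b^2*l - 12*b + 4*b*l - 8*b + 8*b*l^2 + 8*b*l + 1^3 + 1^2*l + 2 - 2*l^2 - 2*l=32*b^2 - 20*b + l^2*(8*b - 2) + l*(-32*b^2 + 12*b - 1) + 3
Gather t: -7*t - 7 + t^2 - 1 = t^2 - 7*t - 8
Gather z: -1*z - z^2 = -z^2 - z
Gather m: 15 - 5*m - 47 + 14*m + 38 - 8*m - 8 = m - 2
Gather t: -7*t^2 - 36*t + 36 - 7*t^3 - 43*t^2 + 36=-7*t^3 - 50*t^2 - 36*t + 72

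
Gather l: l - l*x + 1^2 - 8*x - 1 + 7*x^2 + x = l*(1 - x) + 7*x^2 - 7*x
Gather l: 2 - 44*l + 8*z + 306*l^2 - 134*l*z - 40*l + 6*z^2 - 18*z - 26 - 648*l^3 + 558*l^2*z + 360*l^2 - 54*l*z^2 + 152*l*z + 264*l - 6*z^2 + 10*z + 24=-648*l^3 + l^2*(558*z + 666) + l*(-54*z^2 + 18*z + 180)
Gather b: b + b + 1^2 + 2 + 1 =2*b + 4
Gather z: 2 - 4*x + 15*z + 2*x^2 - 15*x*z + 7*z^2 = 2*x^2 - 4*x + 7*z^2 + z*(15 - 15*x) + 2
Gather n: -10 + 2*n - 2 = 2*n - 12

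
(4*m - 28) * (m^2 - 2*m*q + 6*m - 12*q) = 4*m^3 - 8*m^2*q - 4*m^2 + 8*m*q - 168*m + 336*q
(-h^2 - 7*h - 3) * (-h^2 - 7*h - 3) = h^4 + 14*h^3 + 55*h^2 + 42*h + 9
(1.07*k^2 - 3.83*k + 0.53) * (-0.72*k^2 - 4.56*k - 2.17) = -0.7704*k^4 - 2.1216*k^3 + 14.7613*k^2 + 5.8943*k - 1.1501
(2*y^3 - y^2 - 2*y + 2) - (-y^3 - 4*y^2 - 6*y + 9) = 3*y^3 + 3*y^2 + 4*y - 7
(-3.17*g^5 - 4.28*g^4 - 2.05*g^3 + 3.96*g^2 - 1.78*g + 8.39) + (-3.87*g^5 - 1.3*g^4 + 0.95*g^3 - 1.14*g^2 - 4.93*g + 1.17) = -7.04*g^5 - 5.58*g^4 - 1.1*g^3 + 2.82*g^2 - 6.71*g + 9.56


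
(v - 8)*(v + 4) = v^2 - 4*v - 32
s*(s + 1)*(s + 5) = s^3 + 6*s^2 + 5*s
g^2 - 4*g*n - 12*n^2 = (g - 6*n)*(g + 2*n)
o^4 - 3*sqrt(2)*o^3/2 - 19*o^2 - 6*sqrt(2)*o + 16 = (o - 4*sqrt(2))*(o - sqrt(2)/2)*(o + sqrt(2))*(o + 2*sqrt(2))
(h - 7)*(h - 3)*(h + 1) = h^3 - 9*h^2 + 11*h + 21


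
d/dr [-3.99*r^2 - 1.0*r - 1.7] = -7.98*r - 1.0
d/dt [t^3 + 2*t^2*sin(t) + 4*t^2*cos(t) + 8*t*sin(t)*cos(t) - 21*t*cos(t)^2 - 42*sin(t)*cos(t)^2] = -4*t^2*sin(t) + 2*t^2*cos(t) + 3*t^2 + 4*t*sin(t) + 21*t*sin(2*t) + 8*t*cos(t) + 8*t*cos(2*t) + 4*sin(2*t) - 21*cos(t)/2 - 21*cos(2*t)/2 - 63*cos(3*t)/2 - 21/2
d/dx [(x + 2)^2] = 2*x + 4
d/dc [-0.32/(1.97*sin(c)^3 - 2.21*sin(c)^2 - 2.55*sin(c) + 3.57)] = (1.8912*sin(c)^2 - 1.4144*sin(c) - 0.816)*cos(c)/(1.97*sin(c)^3 - 2.21*sin(c)^2 - 2.55*sin(c) + 3.57)^2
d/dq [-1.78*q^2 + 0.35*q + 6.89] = 0.35 - 3.56*q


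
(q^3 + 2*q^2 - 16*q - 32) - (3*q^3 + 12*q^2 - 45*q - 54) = -2*q^3 - 10*q^2 + 29*q + 22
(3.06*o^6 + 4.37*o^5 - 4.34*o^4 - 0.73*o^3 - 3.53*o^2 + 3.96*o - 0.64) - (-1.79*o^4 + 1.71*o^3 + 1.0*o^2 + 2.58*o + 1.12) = 3.06*o^6 + 4.37*o^5 - 2.55*o^4 - 2.44*o^3 - 4.53*o^2 + 1.38*o - 1.76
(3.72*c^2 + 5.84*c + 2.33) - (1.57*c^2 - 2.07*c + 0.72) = 2.15*c^2 + 7.91*c + 1.61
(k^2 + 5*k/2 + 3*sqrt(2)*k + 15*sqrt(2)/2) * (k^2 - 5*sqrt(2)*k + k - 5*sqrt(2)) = k^4 - 2*sqrt(2)*k^3 + 7*k^3/2 - 55*k^2/2 - 7*sqrt(2)*k^2 - 105*k - 5*sqrt(2)*k - 75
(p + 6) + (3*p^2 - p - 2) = 3*p^2 + 4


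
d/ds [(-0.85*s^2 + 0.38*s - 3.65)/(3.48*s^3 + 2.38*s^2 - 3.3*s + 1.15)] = (2.958*s^4 - 2.6448*s^3 + 40.0066*s^2 + 15.419*s - 11.608)/(12.1104*s^6 + 16.5648*s^5 - 17.3036*s^4 - 7.704*s^3 + 16.364*s^2 - 7.59*s + 1.3225)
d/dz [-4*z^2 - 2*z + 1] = -8*z - 2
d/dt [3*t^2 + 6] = 6*t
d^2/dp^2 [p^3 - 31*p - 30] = 6*p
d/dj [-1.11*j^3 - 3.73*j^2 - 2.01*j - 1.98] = -3.33*j^2 - 7.46*j - 2.01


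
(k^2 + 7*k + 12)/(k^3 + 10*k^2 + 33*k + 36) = 1/(k + 3)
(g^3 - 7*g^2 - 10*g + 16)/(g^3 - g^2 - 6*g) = (g^2 - 9*g + 8)/(g*(g - 3))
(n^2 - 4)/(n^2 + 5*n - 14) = (n + 2)/(n + 7)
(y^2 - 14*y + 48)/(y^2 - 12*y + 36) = (y - 8)/(y - 6)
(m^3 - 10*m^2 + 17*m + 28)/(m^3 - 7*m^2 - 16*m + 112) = (m + 1)/(m + 4)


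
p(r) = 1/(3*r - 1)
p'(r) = -3/(3*r - 1)^2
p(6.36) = 0.06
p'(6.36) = -0.01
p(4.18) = 0.09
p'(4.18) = -0.02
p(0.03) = -1.10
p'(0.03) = -3.62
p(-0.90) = -0.27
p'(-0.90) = -0.22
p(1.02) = 0.49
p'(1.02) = -0.71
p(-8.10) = -0.04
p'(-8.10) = -0.00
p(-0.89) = -0.27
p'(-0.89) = -0.22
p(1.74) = 0.24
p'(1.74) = -0.17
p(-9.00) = -0.04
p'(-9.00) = 0.00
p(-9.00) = -0.04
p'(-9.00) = 0.00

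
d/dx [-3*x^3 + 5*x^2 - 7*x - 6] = -9*x^2 + 10*x - 7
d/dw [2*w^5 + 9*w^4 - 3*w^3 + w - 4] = 10*w^4 + 36*w^3 - 9*w^2 + 1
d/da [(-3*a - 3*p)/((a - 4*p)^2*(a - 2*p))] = 3*(-(a - 4*p)*(a - 2*p) + (a - 4*p)*(a + p) + 2*(a - 2*p)*(a + p))/((a - 4*p)^3*(a - 2*p)^2)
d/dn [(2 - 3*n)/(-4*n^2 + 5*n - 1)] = (-12*n^2 + 16*n - 7)/(16*n^4 - 40*n^3 + 33*n^2 - 10*n + 1)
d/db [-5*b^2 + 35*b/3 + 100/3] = 35/3 - 10*b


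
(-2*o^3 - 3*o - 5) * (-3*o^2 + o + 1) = 6*o^5 - 2*o^4 + 7*o^3 + 12*o^2 - 8*o - 5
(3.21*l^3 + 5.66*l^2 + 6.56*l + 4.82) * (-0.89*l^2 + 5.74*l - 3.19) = -2.8569*l^5 + 13.388*l^4 + 16.4101*l^3 + 15.3092*l^2 + 6.7404*l - 15.3758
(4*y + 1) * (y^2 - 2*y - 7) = 4*y^3 - 7*y^2 - 30*y - 7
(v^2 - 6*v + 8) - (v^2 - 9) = 17 - 6*v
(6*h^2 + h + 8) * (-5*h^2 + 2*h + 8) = -30*h^4 + 7*h^3 + 10*h^2 + 24*h + 64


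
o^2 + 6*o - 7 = (o - 1)*(o + 7)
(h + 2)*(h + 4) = h^2 + 6*h + 8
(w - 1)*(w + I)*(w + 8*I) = w^3 - w^2 + 9*I*w^2 - 8*w - 9*I*w + 8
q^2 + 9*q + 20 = (q + 4)*(q + 5)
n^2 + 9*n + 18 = (n + 3)*(n + 6)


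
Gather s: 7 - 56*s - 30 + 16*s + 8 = -40*s - 15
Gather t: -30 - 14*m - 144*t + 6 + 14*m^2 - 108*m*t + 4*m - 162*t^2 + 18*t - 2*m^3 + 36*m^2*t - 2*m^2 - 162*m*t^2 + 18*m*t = -2*m^3 + 12*m^2 - 10*m + t^2*(-162*m - 162) + t*(36*m^2 - 90*m - 126) - 24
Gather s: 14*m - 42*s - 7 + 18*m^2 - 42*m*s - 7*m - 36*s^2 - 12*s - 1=18*m^2 + 7*m - 36*s^2 + s*(-42*m - 54) - 8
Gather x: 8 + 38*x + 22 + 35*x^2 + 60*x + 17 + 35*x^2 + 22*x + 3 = 70*x^2 + 120*x + 50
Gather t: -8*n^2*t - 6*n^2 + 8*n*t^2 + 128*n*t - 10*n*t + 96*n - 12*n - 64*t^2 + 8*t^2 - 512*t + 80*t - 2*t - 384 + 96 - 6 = -6*n^2 + 84*n + t^2*(8*n - 56) + t*(-8*n^2 + 118*n - 434) - 294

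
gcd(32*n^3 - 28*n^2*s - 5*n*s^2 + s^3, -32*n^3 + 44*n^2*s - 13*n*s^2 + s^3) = 8*n^2 - 9*n*s + s^2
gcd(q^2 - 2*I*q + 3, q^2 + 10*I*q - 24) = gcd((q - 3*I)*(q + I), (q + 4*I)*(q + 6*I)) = 1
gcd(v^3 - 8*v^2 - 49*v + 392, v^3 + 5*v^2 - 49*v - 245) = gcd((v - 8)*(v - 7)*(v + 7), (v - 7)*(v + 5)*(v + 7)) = v^2 - 49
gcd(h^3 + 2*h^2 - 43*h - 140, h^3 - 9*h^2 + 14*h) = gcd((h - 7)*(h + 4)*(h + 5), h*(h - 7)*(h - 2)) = h - 7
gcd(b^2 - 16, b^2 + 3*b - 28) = b - 4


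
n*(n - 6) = n^2 - 6*n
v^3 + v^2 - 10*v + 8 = (v - 2)*(v - 1)*(v + 4)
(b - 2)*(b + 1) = b^2 - b - 2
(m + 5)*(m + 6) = m^2 + 11*m + 30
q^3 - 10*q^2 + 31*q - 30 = (q - 5)*(q - 3)*(q - 2)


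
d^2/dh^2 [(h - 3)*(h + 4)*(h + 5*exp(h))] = 5*h^2*exp(h) + 25*h*exp(h) + 6*h - 40*exp(h) + 2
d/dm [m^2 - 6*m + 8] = 2*m - 6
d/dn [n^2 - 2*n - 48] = 2*n - 2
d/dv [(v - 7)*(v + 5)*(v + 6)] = 3*v^2 + 8*v - 47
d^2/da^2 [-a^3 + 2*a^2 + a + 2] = 4 - 6*a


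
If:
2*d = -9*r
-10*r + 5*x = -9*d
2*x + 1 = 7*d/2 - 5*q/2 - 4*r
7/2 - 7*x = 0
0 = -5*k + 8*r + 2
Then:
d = -45/202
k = 242/505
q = -1203/1010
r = 5/101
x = 1/2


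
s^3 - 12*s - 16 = (s - 4)*(s + 2)^2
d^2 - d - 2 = (d - 2)*(d + 1)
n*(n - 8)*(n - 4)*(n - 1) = n^4 - 13*n^3 + 44*n^2 - 32*n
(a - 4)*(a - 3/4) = a^2 - 19*a/4 + 3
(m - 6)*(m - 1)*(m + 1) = m^3 - 6*m^2 - m + 6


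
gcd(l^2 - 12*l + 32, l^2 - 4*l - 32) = l - 8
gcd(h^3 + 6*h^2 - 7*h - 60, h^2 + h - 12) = h^2 + h - 12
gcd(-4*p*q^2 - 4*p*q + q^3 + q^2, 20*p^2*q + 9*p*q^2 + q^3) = q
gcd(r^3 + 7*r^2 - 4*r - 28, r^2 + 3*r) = 1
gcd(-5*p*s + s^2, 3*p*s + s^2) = s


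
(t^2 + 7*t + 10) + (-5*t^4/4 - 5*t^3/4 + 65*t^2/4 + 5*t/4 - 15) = -5*t^4/4 - 5*t^3/4 + 69*t^2/4 + 33*t/4 - 5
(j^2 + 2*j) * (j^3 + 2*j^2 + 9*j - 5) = j^5 + 4*j^4 + 13*j^3 + 13*j^2 - 10*j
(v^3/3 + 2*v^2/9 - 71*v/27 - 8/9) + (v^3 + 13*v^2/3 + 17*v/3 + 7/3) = 4*v^3/3 + 41*v^2/9 + 82*v/27 + 13/9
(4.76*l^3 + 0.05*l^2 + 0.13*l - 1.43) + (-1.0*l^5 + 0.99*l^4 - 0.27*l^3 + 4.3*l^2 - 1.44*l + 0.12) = -1.0*l^5 + 0.99*l^4 + 4.49*l^3 + 4.35*l^2 - 1.31*l - 1.31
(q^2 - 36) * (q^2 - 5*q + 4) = q^4 - 5*q^3 - 32*q^2 + 180*q - 144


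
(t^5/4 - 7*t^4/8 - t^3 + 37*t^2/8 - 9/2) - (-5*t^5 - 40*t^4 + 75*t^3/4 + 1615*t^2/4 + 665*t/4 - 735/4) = 21*t^5/4 + 313*t^4/8 - 79*t^3/4 - 3193*t^2/8 - 665*t/4 + 717/4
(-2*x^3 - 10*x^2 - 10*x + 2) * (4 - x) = 2*x^4 + 2*x^3 - 30*x^2 - 42*x + 8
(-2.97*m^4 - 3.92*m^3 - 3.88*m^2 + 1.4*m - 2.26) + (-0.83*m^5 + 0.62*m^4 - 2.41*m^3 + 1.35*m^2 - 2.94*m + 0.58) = -0.83*m^5 - 2.35*m^4 - 6.33*m^3 - 2.53*m^2 - 1.54*m - 1.68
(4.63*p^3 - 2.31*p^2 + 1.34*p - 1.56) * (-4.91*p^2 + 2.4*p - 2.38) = -22.7333*p^5 + 22.4541*p^4 - 23.1428*p^3 + 16.3734*p^2 - 6.9332*p + 3.7128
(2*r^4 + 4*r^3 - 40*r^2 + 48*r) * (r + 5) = 2*r^5 + 14*r^4 - 20*r^3 - 152*r^2 + 240*r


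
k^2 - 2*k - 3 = (k - 3)*(k + 1)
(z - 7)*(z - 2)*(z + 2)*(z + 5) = z^4 - 2*z^3 - 39*z^2 + 8*z + 140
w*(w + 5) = w^2 + 5*w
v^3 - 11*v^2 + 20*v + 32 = (v - 8)*(v - 4)*(v + 1)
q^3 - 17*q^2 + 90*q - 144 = (q - 8)*(q - 6)*(q - 3)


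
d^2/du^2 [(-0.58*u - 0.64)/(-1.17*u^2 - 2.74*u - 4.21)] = ((0.58*u + 0.64)*(2.34*u + 2.74)*(4.68*u + 5.48) - (4.0716*u + 4.676)*(1.17*u^2 + 2.74*u + 4.21))/(1.17*u^2 + 2.74*u + 4.21)^3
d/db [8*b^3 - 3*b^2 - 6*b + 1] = 24*b^2 - 6*b - 6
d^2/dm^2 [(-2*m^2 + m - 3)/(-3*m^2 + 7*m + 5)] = 2*(33*m^3 + 171*m^2 - 234*m + 277)/(27*m^6 - 189*m^5 + 306*m^4 + 287*m^3 - 510*m^2 - 525*m - 125)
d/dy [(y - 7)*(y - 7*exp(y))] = y - (y - 7)*(7*exp(y) - 1) - 7*exp(y)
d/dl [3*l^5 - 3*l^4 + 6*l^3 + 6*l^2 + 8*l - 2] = 15*l^4 - 12*l^3 + 18*l^2 + 12*l + 8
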